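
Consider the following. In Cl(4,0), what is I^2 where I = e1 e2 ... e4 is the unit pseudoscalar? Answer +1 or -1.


The pseudoscalar I = e1...e_n (product of all n generators) of Cl(p,q) satisfies I^2 = (-1)^(q + n(n-1)/2).
p = 4, q = 0, n = p + q = 4
n(n-1)/2 = 4 * 3 / 2 = 6
Exponent = q + n(n-1)/2 = 0 + 6 = 6
I^2 = (-1)^6 = +1


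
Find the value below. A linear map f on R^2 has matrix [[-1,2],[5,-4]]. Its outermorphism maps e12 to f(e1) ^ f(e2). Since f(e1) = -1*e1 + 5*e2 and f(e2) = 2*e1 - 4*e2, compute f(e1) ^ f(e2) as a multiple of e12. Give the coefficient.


The outermorphism of a linear map f sends e1^e2 to f(e1)^f(e2).
f(e1) = -1*e1 + 5*e2
f(e2) = 2*e1 - 4*e2
f(e1) ^ f(e2) = (-1*e1 + 5*e2) ^ (2*e1 - 4*e2)
= (-1)*(-4)*e12 + 5*2*e21
= (4 - 10)*e12
= -6*e12
Coefficient = -6


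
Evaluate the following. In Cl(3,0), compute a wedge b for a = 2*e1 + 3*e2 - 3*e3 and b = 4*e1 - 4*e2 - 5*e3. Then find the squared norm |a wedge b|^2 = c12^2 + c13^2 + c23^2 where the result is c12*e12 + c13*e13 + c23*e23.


a wedge b = (a1*b2 - a2*b1)*e12 + (a1*b3 - a3*b1)*e13 + (a2*b3 - a3*b2)*e23
e12 coeff: 2*(-4) - 3*4 = -8 - 12 = -20
e13 coeff: 2*(-5) - (-3)*4 = -10 - (-12) = 2
e23 coeff: 3*(-5) - (-3)*(-4) = -15 - 12 = -27
|a wedge b|^2 = (-20)^2 + 2^2 + (-27)^2
= 400 + 4 + 729
= 1133


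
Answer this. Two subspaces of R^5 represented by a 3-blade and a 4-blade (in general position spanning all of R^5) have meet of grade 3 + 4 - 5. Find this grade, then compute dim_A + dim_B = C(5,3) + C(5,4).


Meet grade = grade(A) + grade(B) - n
= 3 + 4 - 5 = 2
C(5,3) = 10
C(5,4) = 5
dim_A + dim_B = 10 + 5 = 15


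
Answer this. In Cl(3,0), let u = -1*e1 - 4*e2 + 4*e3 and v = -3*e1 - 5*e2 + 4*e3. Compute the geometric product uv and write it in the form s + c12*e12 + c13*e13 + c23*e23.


In Cl(3,0): e_i^2 = 1, e_ie_j = -e_je_i for i != j.
Scalar part = u . v = (-1)*(-3) + (-4)*(-5) + 4*4
= 3 + 20 + 16 = 39
e12 coeff = (-1)*(-5) - (-4)*(-3) = 5 - 12 = -7
e13 coeff = (-1)*4 - 4*(-3) = -4 - (-12) = 8
e23 coeff = (-4)*4 - 4*(-5) = -16 - (-20) = 4
uv = 39 - 7*e12 + 8*e13 + 4*e23


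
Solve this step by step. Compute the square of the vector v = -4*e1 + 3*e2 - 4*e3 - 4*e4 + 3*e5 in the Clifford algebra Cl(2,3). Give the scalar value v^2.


v^2 = sum of c_i^2 * e_i^2
Positive signature terms (e_i^2 = +1): (-4)^2 + 3^2 = 25
Negative signature terms (e_j^2 = -1): (-4)^2 + (-4)^2 + 3^2 = 41
v^2 = 25 - 41 = -16


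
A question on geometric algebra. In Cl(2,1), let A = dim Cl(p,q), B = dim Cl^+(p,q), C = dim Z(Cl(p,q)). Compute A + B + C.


n = 2 + 1 = 3
Total dim = 2^3 = 8
Even subalgebra dim = 2^2 = 4
n is odd, so center dim = 2
Sum = 8 + 4 + 2 = 14


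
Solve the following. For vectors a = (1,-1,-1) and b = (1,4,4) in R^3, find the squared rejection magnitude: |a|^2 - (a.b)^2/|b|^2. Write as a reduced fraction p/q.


|a|^2 = 1^2 + (-1)^2 + (-1)^2 = 3
|b|^2 = 1^2 + 4^2 + 4^2 = 33
a . b = 1*1 + (-1)*4 + (-1)*4 = -7
(a.b)^2 = (-7)^2 = 49
|rej|^2 = 3 - 49/33
= (99 - 49)/33
= 50/33
In lowest terms: 50/33


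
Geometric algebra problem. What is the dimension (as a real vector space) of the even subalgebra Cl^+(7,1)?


Even subalgebra dimension = 2^(n-1)
n = 7 + 1 = 8
2^(8 - 1) = 2^7 = 128
Verification: sum of C(8,k) for even k = 1 + 28 + 70 + 28 + 1 = 128
Result = 128


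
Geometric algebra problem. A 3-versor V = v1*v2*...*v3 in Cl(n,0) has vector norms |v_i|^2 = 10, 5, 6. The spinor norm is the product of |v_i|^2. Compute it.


Spinor norm N(V) = |v1|^2 * |v2|^2 * ... * |v3|^2
= 10 * 5 * 6
Running product: 10, 50, 300
N(V) = 300


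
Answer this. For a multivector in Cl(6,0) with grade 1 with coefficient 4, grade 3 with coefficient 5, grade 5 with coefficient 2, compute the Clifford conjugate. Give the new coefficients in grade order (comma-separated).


Clifford conjugate sign for grade k: (-1)^(k(k+1)/2)
Grade 1: (-1)^(1*2/2) = (-1)^1 = -1, coeff 4 -> -4
Grade 3: (-1)^(3*4/2) = (-1)^6 = 1, coeff 5 -> 5
Grade 5: (-1)^(5*6/2) = (-1)^15 = -1, coeff 2 -> -2
Conjugated coefficients: -4, 5, -2


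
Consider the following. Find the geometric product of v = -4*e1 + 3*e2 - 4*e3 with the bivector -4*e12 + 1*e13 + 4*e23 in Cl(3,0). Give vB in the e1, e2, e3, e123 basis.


vB has grade-1 (vector) and grade-3 (trivector) parts: vB = (v _| B) + (v ^ B).
Vector part <vB>_1:
  e1: -v2*b12 - v3*b13 = -(3)*(-4) - (-4)*(1) = 16
  e2: v1*b12 - v3*b23 = (-4)*(-4) - (-4)*(4) = 32
  e3: v1*b13 + v2*b23 = (-4)*(1) + (3)*(4) = 8
Trivector part <vB>_3:
  e123: v1*b23 - v2*b13 + v3*b12 = (-4)*(4) - (3)*(1) + (-4)*(-4) = -3
vB = 16*e1 + 32*e2 + 8*e3 - 3*e123


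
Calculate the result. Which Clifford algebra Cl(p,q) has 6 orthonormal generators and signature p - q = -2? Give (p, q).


We need p + q = 6 and p - q = -2.
Adding: 2p = 6 + (-2) = 4, so p = 2.
Then q = 6 - 2 = 4.
(p, q) = (2, 4)


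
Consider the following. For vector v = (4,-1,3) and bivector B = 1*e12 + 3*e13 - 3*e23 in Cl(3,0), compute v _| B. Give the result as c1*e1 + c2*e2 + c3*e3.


Left contraction v _| B = <vB>_1 (grade-1 part of the geometric product vB).
Using e1_|e12 = e2, e2_|e12 = -e1, e1_|e13 = e3, e3_|e13 = -e1, e2_|e23 = e3, e3_|e23 = -e2:
e1 coeff: -v2*b12 - v3*b13 = -(-1)*(1) - (3)*(3) = -8
e2 coeff: v1*b12 - v3*b23 = (4)*(1) - (3)*(-3) = 13
e3 coeff: v1*b13 + v2*b23 = (4)*(3) + (-1)*(-3) = 15
v _| B = -8*e1 + 13*e2 + 15*e3


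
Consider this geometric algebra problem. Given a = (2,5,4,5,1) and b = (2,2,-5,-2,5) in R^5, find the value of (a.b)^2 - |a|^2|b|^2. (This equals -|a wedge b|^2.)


a . b = 2*2 + 5*2 + 4*(-5) + 5*(-2) + 1*5
= 4 + 10 + (-20) + (-10) + 5 = -11
|a|^2 = 2^2 + 5^2 + 4^2 + 5^2 + 1^2 = 71
|b|^2 = 2^2 + 2^2 + (-5)^2 + (-2)^2 + 5^2 = 62
(a.b)^2 = (-11)^2 = 121
|a|^2 * |b|^2 = 71 * 62 = 4402
Result = 121 - 4402 = -4281


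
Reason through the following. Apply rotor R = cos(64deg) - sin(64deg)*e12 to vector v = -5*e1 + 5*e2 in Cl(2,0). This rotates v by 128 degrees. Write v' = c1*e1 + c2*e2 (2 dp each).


Rotor R = cos(64deg) - sin(64deg)*e12
Rotation angle theta = 2 * 64 = 128 degrees
v' = R*v*~R rotates v by theta.
cos(128deg) = -0.6157, sin(128deg) = 0.7880
v'_1 = -5*cos(128deg) - 5*sin(128deg)
= -5*(-0.6157) - 5*0.7880
= -0.86
v'_2 = -5*sin(128deg) + 5*cos(128deg)
= -5*0.7880 + 5*(-0.6157)
= -7.02
v' = -0.86*e1 - 7.02*e2


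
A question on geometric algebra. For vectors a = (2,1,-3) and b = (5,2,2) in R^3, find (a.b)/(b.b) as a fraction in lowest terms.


Projection coefficient = (a . b) / (b . b)
a . b = 2*5 + 1*2 + (-3)*2
= 10 + 2 + (-6) = 6
b . b = 5^2 + 2^2 + 2^2
= 25 + 4 + 4 = 33
Coefficient = 6/33
In lowest terms: 2/11


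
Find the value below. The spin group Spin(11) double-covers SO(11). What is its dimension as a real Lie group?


Spin(n) double-covers SO(n); both have Lie algebra so(n) of dimension n(n-1)/2.
n = 11
n(n-1) = 11 * 10 = 110
dim Spin(11) = 110/2 = 55


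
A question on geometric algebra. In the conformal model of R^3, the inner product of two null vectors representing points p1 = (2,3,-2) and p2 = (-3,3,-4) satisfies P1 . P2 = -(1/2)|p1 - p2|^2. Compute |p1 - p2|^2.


p1 - p2 = (5, 0, 2)
|p1 - p2|^2 = 5^2 + 0^2 + 2^2
= 25 + 0 + 4
= 29


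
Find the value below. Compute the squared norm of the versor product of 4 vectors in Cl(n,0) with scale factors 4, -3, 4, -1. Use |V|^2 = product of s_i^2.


Each vector v_i has |v_i|^2 = s_i^2
Squared scales: 4^2 = 16, (-3)^2 = 9, 4^2 = 16, (-1)^2 = 1
|V|^2 = 16 * 9 * 16 * 1
= 2304


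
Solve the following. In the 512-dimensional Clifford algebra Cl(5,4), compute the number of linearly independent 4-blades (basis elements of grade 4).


Number of grade-k basis blades in Cl(p,q) with n = p + q is C(n, k).
n = 5 + 4 = 9
C(9, 4) = 9! / (4! * 5!)
= 362880 / (24 * 120)
= 126


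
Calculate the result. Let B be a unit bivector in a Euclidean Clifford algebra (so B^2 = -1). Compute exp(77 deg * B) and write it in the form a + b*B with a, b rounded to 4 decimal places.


For a unit bivector B with B^2 = -1, the exponential series gives
e^(theta*B) = cos(theta) + sin(theta)*B (the GA analogue of Euler's formula).
theta = 77 degrees = 1.343904 rad
cos(77 deg) = 0.2250
sin(77 deg) = 0.9744
exp(theta*B) = 0.2250 + 0.9744*B


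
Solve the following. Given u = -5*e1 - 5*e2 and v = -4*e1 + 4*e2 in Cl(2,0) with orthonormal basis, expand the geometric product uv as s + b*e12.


Expand: (-5*e1 - 5*e2)(-4*e1 + 4*e2)
= (-5)*(-4)*e1e1 + (-5)*4*e1e2 + (-5)*(-4)*e2e1 + (-5)*4*e2e2
Using e1^2 = e2^2 = 1, e2e1 = -e1e2:
Scalar part s = (-5)*(-4) + (-5)*4 = 20 + (-20) = 0
Bivector part b = (-5)*4 - (-5)*(-4) = -20 - 20 = -40
uv = 0 - 40*e12


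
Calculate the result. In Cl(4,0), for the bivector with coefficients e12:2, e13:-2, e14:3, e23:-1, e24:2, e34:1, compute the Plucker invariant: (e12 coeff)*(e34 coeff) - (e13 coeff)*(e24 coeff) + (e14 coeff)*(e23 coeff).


Plucker relation: af - be + cd
a*f = 2*1 = 2
b*e = (-2)*2 = -4
c*d = 3*(-1) = -3
af - be + cd = 2 - (-4) + (-3)
= 3


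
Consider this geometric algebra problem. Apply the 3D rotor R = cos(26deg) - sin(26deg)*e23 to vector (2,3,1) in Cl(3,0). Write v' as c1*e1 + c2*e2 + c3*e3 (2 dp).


Rotor R = cos(26deg) - sin(26deg)*e23
Rotation angle theta = 2 * 26 = 52 degrees in the e23 plane (e2 -> e3).
The component perpendicular to the plane (e1) is invariant: v'_1 = v1 = 2.00
cos(52deg) = 0.6157, sin(52deg) = 0.7880
v'_2 = v2*cos(theta) - v3*sin(theta) = 3*0.6157 - 1*0.7880 = 1.06
v'_3 = v2*sin(theta) + v3*cos(theta) = 3*0.7880 + 1*0.6157 = 2.98
v' = 2.00*e1 + 1.06*e2 + 2.98*e3


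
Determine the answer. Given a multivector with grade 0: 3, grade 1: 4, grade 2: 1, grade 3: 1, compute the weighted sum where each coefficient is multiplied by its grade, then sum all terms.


Grade-weighted sum = sum of grade_k * coefficient_k
0*3 = 0
1*4 = 4
2*1 = 2
3*1 = 3
Total = 0 + 4 + 2 + 3 = 9


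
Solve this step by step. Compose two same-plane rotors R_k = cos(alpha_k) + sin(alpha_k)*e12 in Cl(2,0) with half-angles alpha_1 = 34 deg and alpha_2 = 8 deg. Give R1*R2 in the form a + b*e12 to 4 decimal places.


Same-plane rotors commute and their half-angles add:
R1*R2 = cos(a1 + a2) + sin(a1 + a2)*e12.
a1 + a2 = 34 + 8 = 42 deg
cos(42 deg) = 0.7431
sin(42 deg) = 0.6691
R1*R2 = 0.7431 + 0.6691*e12


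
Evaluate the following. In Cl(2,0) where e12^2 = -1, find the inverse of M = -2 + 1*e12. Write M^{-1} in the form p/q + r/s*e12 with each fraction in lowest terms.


M = -2 + 1*e12, where e12^2 = -1.
Since M commutes with its reverse ~M = a - b*e12, M * ~M = a^2 - b^2*e12^2 = a^2 + b^2.
So M^{-1} = ~M / (a^2 + b^2) = (a - b*e12)/(a^2 + b^2).
a^2 + b^2 = 4 + 1 = 5
Scalar part = -2/5 = -2/5
Bivector coeff = -1/5 = -1/5
M^{-1} = -2/5 - 1/5*e12


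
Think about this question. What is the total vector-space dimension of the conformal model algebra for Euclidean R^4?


The conformal model of R^4 uses Cl(5,1): the 4 Euclidean generators plus two extra orthogonal generators e+ (e+^2 = +1) and e- (e-^2 = -1), from which the null vectors e0, einf are built.
Number of generators m = 4 + 2 = 6.
dim Cl(p,q) = 2^m = 2^6 = 64


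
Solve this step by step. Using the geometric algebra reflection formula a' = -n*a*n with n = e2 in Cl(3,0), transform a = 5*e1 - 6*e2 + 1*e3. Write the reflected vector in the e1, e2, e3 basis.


Reflection formula: a' = -n*a*n, with n = e2 (unit vector, n^2 = 1).
For reflection through hyperplane perp to e2:
The component along e2 flips sign, others stay.
a = (5, -6, 1)
a' = (5, 6, 1)
a' = 5*e1 + 6*e2 + 1*e3


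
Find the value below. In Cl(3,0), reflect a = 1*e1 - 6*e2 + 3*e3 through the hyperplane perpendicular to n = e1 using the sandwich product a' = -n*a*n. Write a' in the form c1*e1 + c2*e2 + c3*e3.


Reflection formula: a' = -n*a*n, with n = e1 (unit vector, n^2 = 1).
For reflection through hyperplane perp to e1:
The component along e1 flips sign, others stay.
a = (1, -6, 3)
a' = (-1, -6, 3)
a' = -1*e1 - 6*e2 + 3*e3


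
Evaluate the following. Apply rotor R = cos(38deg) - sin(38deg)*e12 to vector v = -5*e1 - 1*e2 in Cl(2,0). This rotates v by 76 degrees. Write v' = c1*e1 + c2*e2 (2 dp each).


Rotor R = cos(38deg) - sin(38deg)*e12
Rotation angle theta = 2 * 38 = 76 degrees
v' = R*v*~R rotates v by theta.
cos(76deg) = 0.2419, sin(76deg) = 0.9703
v'_1 = -5*cos(76deg) - (-1)*sin(76deg)
= -5*0.2419 - (-1)*0.9703
= -0.24
v'_2 = -5*sin(76deg) + (-1)*cos(76deg)
= -5*0.9703 + (-1)*0.2419
= -5.09
v' = -0.24*e1 - 5.09*e2


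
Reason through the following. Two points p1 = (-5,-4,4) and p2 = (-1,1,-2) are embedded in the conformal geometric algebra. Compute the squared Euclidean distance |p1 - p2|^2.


p1 - p2 = (-4, -5, 6)
|p1 - p2|^2 = (-4)^2 + (-5)^2 + 6^2
= 16 + 25 + 36
= 77


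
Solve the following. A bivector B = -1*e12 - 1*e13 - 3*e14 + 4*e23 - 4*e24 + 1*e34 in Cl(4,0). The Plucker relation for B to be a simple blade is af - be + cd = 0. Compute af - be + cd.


Plucker relation: af - be + cd
a*f = (-1)*1 = -1
b*e = (-1)*(-4) = 4
c*d = (-3)*4 = -12
af - be + cd = -1 - 4 + (-12)
= -17


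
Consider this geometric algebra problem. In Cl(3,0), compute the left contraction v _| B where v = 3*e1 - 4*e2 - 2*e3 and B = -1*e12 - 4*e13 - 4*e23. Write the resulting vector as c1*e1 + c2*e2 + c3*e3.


Left contraction v _| B = <vB>_1 (grade-1 part of the geometric product vB).
Using e1_|e12 = e2, e2_|e12 = -e1, e1_|e13 = e3, e3_|e13 = -e1, e2_|e23 = e3, e3_|e23 = -e2:
e1 coeff: -v2*b12 - v3*b13 = -(-4)*(-1) - (-2)*(-4) = -12
e2 coeff: v1*b12 - v3*b23 = (3)*(-1) - (-2)*(-4) = -11
e3 coeff: v1*b13 + v2*b23 = (3)*(-4) + (-4)*(-4) = 4
v _| B = -12*e1 - 11*e2 + 4*e3


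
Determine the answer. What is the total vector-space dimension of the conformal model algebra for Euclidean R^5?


The conformal model of R^5 uses Cl(6,1): the 5 Euclidean generators plus two extra orthogonal generators e+ (e+^2 = +1) and e- (e-^2 = -1), from which the null vectors e0, einf are built.
Number of generators m = 5 + 2 = 7.
dim Cl(p,q) = 2^m = 2^7 = 128


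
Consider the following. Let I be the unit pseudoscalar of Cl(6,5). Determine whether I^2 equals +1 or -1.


The pseudoscalar I = e1...e_n (product of all n generators) of Cl(p,q) satisfies I^2 = (-1)^(q + n(n-1)/2).
p = 6, q = 5, n = p + q = 11
n(n-1)/2 = 11 * 10 / 2 = 55
Exponent = q + n(n-1)/2 = 5 + 55 = 60
I^2 = (-1)^60 = +1


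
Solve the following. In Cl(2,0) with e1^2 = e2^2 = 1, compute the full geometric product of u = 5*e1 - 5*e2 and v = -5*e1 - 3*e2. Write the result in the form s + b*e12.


Expand: (5*e1 - 5*e2)(-5*e1 - 3*e2)
= 5*(-5)*e1e1 + 5*(-3)*e1e2 + (-5)*(-5)*e2e1 + (-5)*(-3)*e2e2
Using e1^2 = e2^2 = 1, e2e1 = -e1e2:
Scalar part s = 5*(-5) + (-5)*(-3) = -25 + 15 = -10
Bivector part b = 5*(-3) - (-5)*(-5) = -15 - 25 = -40
uv = -10 - 40*e12


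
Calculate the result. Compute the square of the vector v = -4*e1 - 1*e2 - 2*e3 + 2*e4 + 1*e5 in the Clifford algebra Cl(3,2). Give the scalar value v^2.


v^2 = sum of c_i^2 * e_i^2
Positive signature terms (e_i^2 = +1): (-4)^2 + (-1)^2 + (-2)^2 = 21
Negative signature terms (e_j^2 = -1): 2^2 + 1^2 = 5
v^2 = 21 - 5 = 16


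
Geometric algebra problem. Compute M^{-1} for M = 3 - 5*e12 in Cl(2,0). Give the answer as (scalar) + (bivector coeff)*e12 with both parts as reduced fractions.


M = 3 - 5*e12, where e12^2 = -1.
Since M commutes with its reverse ~M = a - b*e12, M * ~M = a^2 - b^2*e12^2 = a^2 + b^2.
So M^{-1} = ~M / (a^2 + b^2) = (a - b*e12)/(a^2 + b^2).
a^2 + b^2 = 9 + 25 = 34
Scalar part = 3/34 = 3/34
Bivector coeff = 5/34 = 5/34
M^{-1} = 3/34 + 5/34*e12


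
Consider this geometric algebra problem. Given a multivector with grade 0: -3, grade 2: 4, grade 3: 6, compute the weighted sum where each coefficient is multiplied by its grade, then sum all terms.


Grade-weighted sum = sum of grade_k * coefficient_k
0*(-3) = 0
2*4 = 8
3*6 = 18
Total = 0 + 8 + 18 = 26


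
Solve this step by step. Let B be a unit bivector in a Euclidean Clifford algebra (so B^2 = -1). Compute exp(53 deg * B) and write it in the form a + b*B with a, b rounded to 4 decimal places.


For a unit bivector B with B^2 = -1, the exponential series gives
e^(theta*B) = cos(theta) + sin(theta)*B (the GA analogue of Euler's formula).
theta = 53 degrees = 0.925025 rad
cos(53 deg) = 0.6018
sin(53 deg) = 0.7986
exp(theta*B) = 0.6018 + 0.7986*B


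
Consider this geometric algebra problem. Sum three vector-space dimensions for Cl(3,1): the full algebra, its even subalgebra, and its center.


n = 3 + 1 = 4
Total dim = 2^4 = 16
Even subalgebra dim = 2^3 = 8
n is even, so center dim = 1
Sum = 16 + 8 + 1 = 25


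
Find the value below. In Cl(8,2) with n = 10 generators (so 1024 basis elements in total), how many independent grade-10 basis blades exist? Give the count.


Number of grade-k basis blades in Cl(p,q) with n = p + q is C(n, k).
n = 8 + 2 = 10
C(10, 10) = 10! / (10! * 0!)
= 3628800 / (3628800 * 1)
= 1


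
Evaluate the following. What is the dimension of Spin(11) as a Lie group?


Spin(n) double-covers SO(n); both have Lie algebra so(n) of dimension n(n-1)/2.
n = 11
n(n-1) = 11 * 10 = 110
dim Spin(11) = 110/2 = 55


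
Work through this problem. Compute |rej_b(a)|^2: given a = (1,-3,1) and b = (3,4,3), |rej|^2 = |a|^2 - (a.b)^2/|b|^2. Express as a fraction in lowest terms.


|a|^2 = 1^2 + (-3)^2 + 1^2 = 11
|b|^2 = 3^2 + 4^2 + 3^2 = 34
a . b = 1*3 + (-3)*4 + 1*3 = -6
(a.b)^2 = (-6)^2 = 36
|rej|^2 = 11 - 36/34
= (374 - 36)/34
= 338/34
In lowest terms: 169/17


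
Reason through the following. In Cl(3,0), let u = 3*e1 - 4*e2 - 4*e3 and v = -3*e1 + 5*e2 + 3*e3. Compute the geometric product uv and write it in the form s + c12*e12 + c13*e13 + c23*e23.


In Cl(3,0): e_i^2 = 1, e_ie_j = -e_je_i for i != j.
Scalar part = u . v = 3*(-3) + (-4)*5 + (-4)*3
= -9 + (-20) + (-12) = -41
e12 coeff = 3*5 - (-4)*(-3) = 15 - 12 = 3
e13 coeff = 3*3 - (-4)*(-3) = 9 - 12 = -3
e23 coeff = (-4)*3 - (-4)*5 = -12 - (-20) = 8
uv = -41 + 3*e12 - 3*e13 + 8*e23


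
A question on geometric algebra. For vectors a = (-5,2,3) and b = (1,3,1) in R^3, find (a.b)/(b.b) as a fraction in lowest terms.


Projection coefficient = (a . b) / (b . b)
a . b = (-5)*1 + 2*3 + 3*1
= -5 + 6 + 3 = 4
b . b = 1^2 + 3^2 + 1^2
= 1 + 9 + 1 = 11
Coefficient = 4/11
In lowest terms: 4/11


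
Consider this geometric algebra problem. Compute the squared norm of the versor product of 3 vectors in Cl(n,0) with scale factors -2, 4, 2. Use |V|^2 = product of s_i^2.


Each vector v_i has |v_i|^2 = s_i^2
Squared scales: (-2)^2 = 4, 4^2 = 16, 2^2 = 4
|V|^2 = 4 * 16 * 4
= 256


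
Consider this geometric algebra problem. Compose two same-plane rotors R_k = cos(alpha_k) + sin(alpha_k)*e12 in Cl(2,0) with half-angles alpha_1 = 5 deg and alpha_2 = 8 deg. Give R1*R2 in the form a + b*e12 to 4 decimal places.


Same-plane rotors commute and their half-angles add:
R1*R2 = cos(a1 + a2) + sin(a1 + a2)*e12.
a1 + a2 = 5 + 8 = 13 deg
cos(13 deg) = 0.9744
sin(13 deg) = 0.2250
R1*R2 = 0.9744 + 0.2250*e12


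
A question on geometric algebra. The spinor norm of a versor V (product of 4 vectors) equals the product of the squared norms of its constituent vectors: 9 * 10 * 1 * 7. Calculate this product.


Spinor norm N(V) = |v1|^2 * |v2|^2 * ... * |v4|^2
= 9 * 10 * 1 * 7
Running product: 9, 90, 90, 630
N(V) = 630


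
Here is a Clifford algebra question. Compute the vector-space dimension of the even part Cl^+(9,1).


Even subalgebra dimension = 2^(n-1)
n = 9 + 1 = 10
2^(10 - 1) = 2^9 = 512
Verification: sum of C(10,k) for even k = 1 + 45 + 210 + 210 + 45 + 1 = 512
Result = 512


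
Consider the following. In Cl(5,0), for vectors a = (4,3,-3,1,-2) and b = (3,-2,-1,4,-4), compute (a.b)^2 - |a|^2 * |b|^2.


a . b = 4*3 + 3*(-2) + (-3)*(-1) + 1*4 + (-2)*(-4)
= 12 + (-6) + 3 + 4 + 8 = 21
|a|^2 = 4^2 + 3^2 + (-3)^2 + 1^2 + (-2)^2 = 39
|b|^2 = 3^2 + (-2)^2 + (-1)^2 + 4^2 + (-4)^2 = 46
(a.b)^2 = 21^2 = 441
|a|^2 * |b|^2 = 39 * 46 = 1794
Result = 441 - 1794 = -1353


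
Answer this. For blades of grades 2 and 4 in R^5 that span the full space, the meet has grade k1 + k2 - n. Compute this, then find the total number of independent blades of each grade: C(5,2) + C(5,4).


Meet grade = grade(A) + grade(B) - n
= 2 + 4 - 5 = 1
C(5,2) = 10
C(5,4) = 5
dim_A + dim_B = 10 + 5 = 15


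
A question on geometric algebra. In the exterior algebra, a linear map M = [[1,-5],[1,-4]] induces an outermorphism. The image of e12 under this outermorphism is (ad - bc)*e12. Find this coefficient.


The outermorphism of a linear map f sends e1^e2 to f(e1)^f(e2).
f(e1) = 1*e1 + 1*e2
f(e2) = -5*e1 - 4*e2
f(e1) ^ f(e2) = (1*e1 + 1*e2) ^ (-5*e1 - 4*e2)
= 1*(-4)*e12 + 1*(-5)*e21
= (-4 - (-5))*e12
= 1*e12
Coefficient = 1


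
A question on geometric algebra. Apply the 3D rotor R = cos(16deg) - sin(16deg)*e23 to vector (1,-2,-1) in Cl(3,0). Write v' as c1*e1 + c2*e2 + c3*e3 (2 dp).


Rotor R = cos(16deg) - sin(16deg)*e23
Rotation angle theta = 2 * 16 = 32 degrees in the e23 plane (e2 -> e3).
The component perpendicular to the plane (e1) is invariant: v'_1 = v1 = 1.00
cos(32deg) = 0.8480, sin(32deg) = 0.5299
v'_2 = v2*cos(theta) - v3*sin(theta) = -2*0.8480 - (-1)*0.5299 = -1.17
v'_3 = v2*sin(theta) + v3*cos(theta) = -2*0.5299 + (-1)*0.8480 = -1.91
v' = 1.00*e1 - 1.17*e2 - 1.91*e3


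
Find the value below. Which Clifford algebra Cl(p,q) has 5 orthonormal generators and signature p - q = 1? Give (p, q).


We need p + q = 5 and p - q = 1.
Adding: 2p = 5 + 1 = 6, so p = 3.
Then q = 5 - 3 = 2.
(p, q) = (3, 2)


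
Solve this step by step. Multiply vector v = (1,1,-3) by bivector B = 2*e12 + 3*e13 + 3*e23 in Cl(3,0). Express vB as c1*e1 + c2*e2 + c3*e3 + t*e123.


vB has grade-1 (vector) and grade-3 (trivector) parts: vB = (v _| B) + (v ^ B).
Vector part <vB>_1:
  e1: -v2*b12 - v3*b13 = -(1)*(2) - (-3)*(3) = 7
  e2: v1*b12 - v3*b23 = (1)*(2) - (-3)*(3) = 11
  e3: v1*b13 + v2*b23 = (1)*(3) + (1)*(3) = 6
Trivector part <vB>_3:
  e123: v1*b23 - v2*b13 + v3*b12 = (1)*(3) - (1)*(3) + (-3)*(2) = -6
vB = 7*e1 + 11*e2 + 6*e3 - 6*e123


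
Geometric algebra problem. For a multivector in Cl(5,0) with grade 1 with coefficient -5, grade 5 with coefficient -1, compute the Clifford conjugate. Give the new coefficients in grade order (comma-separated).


Clifford conjugate sign for grade k: (-1)^(k(k+1)/2)
Grade 1: (-1)^(1*2/2) = (-1)^1 = -1, coeff -5 -> 5
Grade 5: (-1)^(5*6/2) = (-1)^15 = -1, coeff -1 -> 1
Conjugated coefficients: 5, 1


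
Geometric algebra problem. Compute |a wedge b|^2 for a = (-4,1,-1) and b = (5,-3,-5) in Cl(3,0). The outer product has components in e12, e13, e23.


a wedge b = (a1*b2 - a2*b1)*e12 + (a1*b3 - a3*b1)*e13 + (a2*b3 - a3*b2)*e23
e12 coeff: (-4)*(-3) - 1*5 = 12 - 5 = 7
e13 coeff: (-4)*(-5) - (-1)*5 = 20 - (-5) = 25
e23 coeff: 1*(-5) - (-1)*(-3) = -5 - 3 = -8
|a wedge b|^2 = 7^2 + 25^2 + (-8)^2
= 49 + 625 + 64
= 738


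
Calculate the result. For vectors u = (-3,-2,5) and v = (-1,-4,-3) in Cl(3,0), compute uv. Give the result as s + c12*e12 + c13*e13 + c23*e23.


In Cl(3,0): e_i^2 = 1, e_ie_j = -e_je_i for i != j.
Scalar part = u . v = (-3)*(-1) + (-2)*(-4) + 5*(-3)
= 3 + 8 + (-15) = -4
e12 coeff = (-3)*(-4) - (-2)*(-1) = 12 - 2 = 10
e13 coeff = (-3)*(-3) - 5*(-1) = 9 - (-5) = 14
e23 coeff = (-2)*(-3) - 5*(-4) = 6 - (-20) = 26
uv = -4 + 10*e12 + 14*e13 + 26*e23


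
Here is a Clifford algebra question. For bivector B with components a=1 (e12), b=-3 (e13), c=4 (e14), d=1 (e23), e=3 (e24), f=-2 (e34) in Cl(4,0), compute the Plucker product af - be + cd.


Plucker relation: af - be + cd
a*f = 1*(-2) = -2
b*e = (-3)*3 = -9
c*d = 4*1 = 4
af - be + cd = -2 - (-9) + 4
= 11


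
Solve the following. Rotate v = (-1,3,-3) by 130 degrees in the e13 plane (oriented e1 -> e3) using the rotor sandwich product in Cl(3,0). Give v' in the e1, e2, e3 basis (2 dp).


Rotor R = cos(65deg) - sin(65deg)*e13
Rotation angle theta = 2 * 65 = 130 degrees in the e13 plane (e1 -> e3).
The component perpendicular to the plane (e2) is invariant: v'_2 = v2 = 3.00
cos(130deg) = -0.6428, sin(130deg) = 0.7660
v'_1 = v1*cos(theta) - v3*sin(theta) = -1*(-0.6428) - (-3)*0.7660 = 2.94
v'_3 = v1*sin(theta) + v3*cos(theta) = -1*0.7660 + (-3)*(-0.6428) = 1.16
v' = 2.94*e1 + 3.00*e2 + 1.16*e3


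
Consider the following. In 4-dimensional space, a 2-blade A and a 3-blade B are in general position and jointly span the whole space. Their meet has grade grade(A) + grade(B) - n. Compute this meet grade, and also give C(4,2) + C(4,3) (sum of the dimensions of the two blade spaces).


Meet grade = grade(A) + grade(B) - n
= 2 + 3 - 4 = 1
C(4,2) = 6
C(4,3) = 4
dim_A + dim_B = 6 + 4 = 10


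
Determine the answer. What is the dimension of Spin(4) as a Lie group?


Spin(n) double-covers SO(n); both have Lie algebra so(n) of dimension n(n-1)/2.
n = 4
n(n-1) = 4 * 3 = 12
dim Spin(4) = 12/2 = 6


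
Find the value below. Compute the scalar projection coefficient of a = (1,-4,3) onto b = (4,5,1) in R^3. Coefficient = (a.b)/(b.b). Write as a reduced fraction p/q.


Projection coefficient = (a . b) / (b . b)
a . b = 1*4 + (-4)*5 + 3*1
= 4 + (-20) + 3 = -13
b . b = 4^2 + 5^2 + 1^2
= 16 + 25 + 1 = 42
Coefficient = -13/42
In lowest terms: -13/42


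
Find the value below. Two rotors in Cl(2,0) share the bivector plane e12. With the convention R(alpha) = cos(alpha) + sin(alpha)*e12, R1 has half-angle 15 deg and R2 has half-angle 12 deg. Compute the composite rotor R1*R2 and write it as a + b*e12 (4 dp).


Same-plane rotors commute and their half-angles add:
R1*R2 = cos(a1 + a2) + sin(a1 + a2)*e12.
a1 + a2 = 15 + 12 = 27 deg
cos(27 deg) = 0.8910
sin(27 deg) = 0.4540
R1*R2 = 0.8910 + 0.4540*e12


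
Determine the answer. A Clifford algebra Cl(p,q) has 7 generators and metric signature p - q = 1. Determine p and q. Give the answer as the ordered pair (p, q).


We need p + q = 7 and p - q = 1.
Adding: 2p = 7 + 1 = 8, so p = 4.
Then q = 7 - 4 = 3.
(p, q) = (4, 3)


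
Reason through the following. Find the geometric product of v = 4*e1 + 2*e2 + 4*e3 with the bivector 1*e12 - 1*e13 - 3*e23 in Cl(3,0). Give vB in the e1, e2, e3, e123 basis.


vB has grade-1 (vector) and grade-3 (trivector) parts: vB = (v _| B) + (v ^ B).
Vector part <vB>_1:
  e1: -v2*b12 - v3*b13 = -(2)*(1) - (4)*(-1) = 2
  e2: v1*b12 - v3*b23 = (4)*(1) - (4)*(-3) = 16
  e3: v1*b13 + v2*b23 = (4)*(-1) + (2)*(-3) = -10
Trivector part <vB>_3:
  e123: v1*b23 - v2*b13 + v3*b12 = (4)*(-3) - (2)*(-1) + (4)*(1) = -6
vB = 2*e1 + 16*e2 - 10*e3 - 6*e123


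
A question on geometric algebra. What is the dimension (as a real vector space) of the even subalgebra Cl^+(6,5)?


Even subalgebra dimension = 2^(n-1)
n = 6 + 5 = 11
2^(11 - 1) = 2^10 = 1024
Verification: sum of C(11,k) for even k = 1 + 55 + 330 + 462 + 165 + 11 = 1024
Result = 1024


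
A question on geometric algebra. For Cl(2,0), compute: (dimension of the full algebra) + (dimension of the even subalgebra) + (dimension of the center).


n = 2 + 0 = 2
Total dim = 2^2 = 4
Even subalgebra dim = 2^1 = 2
n is even, so center dim = 1
Sum = 4 + 2 + 1 = 7


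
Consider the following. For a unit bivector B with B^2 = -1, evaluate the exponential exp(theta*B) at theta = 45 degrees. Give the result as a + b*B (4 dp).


For a unit bivector B with B^2 = -1, the exponential series gives
e^(theta*B) = cos(theta) + sin(theta)*B (the GA analogue of Euler's formula).
theta = 45 degrees = 0.785398 rad
cos(45 deg) = 0.7071
sin(45 deg) = 0.7071
exp(theta*B) = 0.7071 + 0.7071*B


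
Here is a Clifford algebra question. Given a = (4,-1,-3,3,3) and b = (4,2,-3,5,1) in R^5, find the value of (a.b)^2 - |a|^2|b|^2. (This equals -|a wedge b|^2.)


a . b = 4*4 + (-1)*2 + (-3)*(-3) + 3*5 + 3*1
= 16 + (-2) + 9 + 15 + 3 = 41
|a|^2 = 4^2 + (-1)^2 + (-3)^2 + 3^2 + 3^2 = 44
|b|^2 = 4^2 + 2^2 + (-3)^2 + 5^2 + 1^2 = 55
(a.b)^2 = 41^2 = 1681
|a|^2 * |b|^2 = 44 * 55 = 2420
Result = 1681 - 2420 = -739


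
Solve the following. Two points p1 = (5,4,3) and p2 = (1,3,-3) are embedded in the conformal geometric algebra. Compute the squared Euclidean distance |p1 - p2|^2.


p1 - p2 = (4, 1, 6)
|p1 - p2|^2 = 4^2 + 1^2 + 6^2
= 16 + 1 + 36
= 53


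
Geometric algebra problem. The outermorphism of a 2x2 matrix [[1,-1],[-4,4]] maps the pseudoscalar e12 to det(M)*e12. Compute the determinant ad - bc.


The outermorphism of a linear map f sends e1^e2 to f(e1)^f(e2).
f(e1) = 1*e1 - 4*e2
f(e2) = -1*e1 + 4*e2
f(e1) ^ f(e2) = (1*e1 - 4*e2) ^ (-1*e1 + 4*e2)
= 1*4*e12 + (-4)*(-1)*e21
= (4 - 4)*e12
= 0*e12
Coefficient = 0


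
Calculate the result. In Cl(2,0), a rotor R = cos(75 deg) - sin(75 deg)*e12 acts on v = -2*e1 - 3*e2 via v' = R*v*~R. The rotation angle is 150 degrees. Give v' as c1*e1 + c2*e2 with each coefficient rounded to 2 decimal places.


Rotor R = cos(75deg) - sin(75deg)*e12
Rotation angle theta = 2 * 75 = 150 degrees
v' = R*v*~R rotates v by theta.
cos(150deg) = -0.8660, sin(150deg) = 0.5000
v'_1 = -2*cos(150deg) - (-3)*sin(150deg)
= -2*(-0.8660) - (-3)*0.5000
= 3.23
v'_2 = -2*sin(150deg) + (-3)*cos(150deg)
= -2*0.5000 + (-3)*(-0.8660)
= 1.60
v' = 3.23*e1 + 1.60*e2


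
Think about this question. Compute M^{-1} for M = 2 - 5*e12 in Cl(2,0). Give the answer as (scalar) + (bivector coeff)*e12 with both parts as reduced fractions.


M = 2 - 5*e12, where e12^2 = -1.
Since M commutes with its reverse ~M = a - b*e12, M * ~M = a^2 - b^2*e12^2 = a^2 + b^2.
So M^{-1} = ~M / (a^2 + b^2) = (a - b*e12)/(a^2 + b^2).
a^2 + b^2 = 4 + 25 = 29
Scalar part = 2/29 = 2/29
Bivector coeff = 5/29 = 5/29
M^{-1} = 2/29 + 5/29*e12


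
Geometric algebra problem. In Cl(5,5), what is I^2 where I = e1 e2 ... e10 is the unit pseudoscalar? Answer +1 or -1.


The pseudoscalar I = e1...e_n (product of all n generators) of Cl(p,q) satisfies I^2 = (-1)^(q + n(n-1)/2).
p = 5, q = 5, n = p + q = 10
n(n-1)/2 = 10 * 9 / 2 = 45
Exponent = q + n(n-1)/2 = 5 + 45 = 50
I^2 = (-1)^50 = +1


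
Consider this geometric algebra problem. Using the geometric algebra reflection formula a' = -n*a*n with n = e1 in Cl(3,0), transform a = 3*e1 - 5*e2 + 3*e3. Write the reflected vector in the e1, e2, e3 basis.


Reflection formula: a' = -n*a*n, with n = e1 (unit vector, n^2 = 1).
For reflection through hyperplane perp to e1:
The component along e1 flips sign, others stay.
a = (3, -5, 3)
a' = (-3, -5, 3)
a' = -3*e1 - 5*e2 + 3*e3


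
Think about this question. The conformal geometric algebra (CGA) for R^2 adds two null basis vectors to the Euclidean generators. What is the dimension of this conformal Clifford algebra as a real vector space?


The conformal model of R^2 uses Cl(3,1): the 2 Euclidean generators plus two extra orthogonal generators e+ (e+^2 = +1) and e- (e-^2 = -1), from which the null vectors e0, einf are built.
Number of generators m = 2 + 2 = 4.
dim Cl(p,q) = 2^m = 2^4 = 16


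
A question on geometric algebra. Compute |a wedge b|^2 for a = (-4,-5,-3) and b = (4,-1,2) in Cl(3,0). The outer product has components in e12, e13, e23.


a wedge b = (a1*b2 - a2*b1)*e12 + (a1*b3 - a3*b1)*e13 + (a2*b3 - a3*b2)*e23
e12 coeff: (-4)*(-1) - (-5)*4 = 4 - (-20) = 24
e13 coeff: (-4)*2 - (-3)*4 = -8 - (-12) = 4
e23 coeff: (-5)*2 - (-3)*(-1) = -10 - 3 = -13
|a wedge b|^2 = 24^2 + 4^2 + (-13)^2
= 576 + 16 + 169
= 761


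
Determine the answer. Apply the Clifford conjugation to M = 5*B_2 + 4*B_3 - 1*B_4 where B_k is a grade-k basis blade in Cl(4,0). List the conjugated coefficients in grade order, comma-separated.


Clifford conjugate sign for grade k: (-1)^(k(k+1)/2)
Grade 2: (-1)^(2*3/2) = (-1)^3 = -1, coeff 5 -> -5
Grade 3: (-1)^(3*4/2) = (-1)^6 = 1, coeff 4 -> 4
Grade 4: (-1)^(4*5/2) = (-1)^10 = 1, coeff -1 -> -1
Conjugated coefficients: -5, 4, -1


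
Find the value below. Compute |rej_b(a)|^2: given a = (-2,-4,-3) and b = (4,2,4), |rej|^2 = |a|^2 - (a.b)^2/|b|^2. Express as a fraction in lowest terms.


|a|^2 = (-2)^2 + (-4)^2 + (-3)^2 = 29
|b|^2 = 4^2 + 2^2 + 4^2 = 36
a . b = (-2)*4 + (-4)*2 + (-3)*4 = -28
(a.b)^2 = (-28)^2 = 784
|rej|^2 = 29 - 784/36
= (1044 - 784)/36
= 260/36
In lowest terms: 65/9


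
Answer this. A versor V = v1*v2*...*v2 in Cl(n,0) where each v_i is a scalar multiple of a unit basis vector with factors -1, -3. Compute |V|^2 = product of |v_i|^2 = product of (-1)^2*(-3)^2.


Each vector v_i has |v_i|^2 = s_i^2
Squared scales: (-1)^2 = 1, (-3)^2 = 9
|V|^2 = 1 * 9
= 9


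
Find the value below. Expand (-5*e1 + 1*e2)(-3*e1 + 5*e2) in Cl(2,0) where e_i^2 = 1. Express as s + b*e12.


Expand: (-5*e1 + 1*e2)(-3*e1 + 5*e2)
= (-5)*(-3)*e1e1 + (-5)*5*e1e2 + 1*(-3)*e2e1 + 1*5*e2e2
Using e1^2 = e2^2 = 1, e2e1 = -e1e2:
Scalar part s = (-5)*(-3) + 1*5 = 15 + 5 = 20
Bivector part b = (-5)*5 - 1*(-3) = -25 - (-3) = -22
uv = 20 - 22*e12


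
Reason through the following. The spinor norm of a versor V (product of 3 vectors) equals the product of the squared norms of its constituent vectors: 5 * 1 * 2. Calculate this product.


Spinor norm N(V) = |v1|^2 * |v2|^2 * ... * |v3|^2
= 5 * 1 * 2
Running product: 5, 5, 10
N(V) = 10


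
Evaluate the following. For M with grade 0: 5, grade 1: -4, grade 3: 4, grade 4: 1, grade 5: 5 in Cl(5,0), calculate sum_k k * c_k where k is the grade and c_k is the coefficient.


Grade-weighted sum = sum of grade_k * coefficient_k
0*5 = 0
1*(-4) = -4
3*4 = 12
4*1 = 4
5*5 = 25
Total = 0 + (-4) + 12 + 4 + 25 = 37


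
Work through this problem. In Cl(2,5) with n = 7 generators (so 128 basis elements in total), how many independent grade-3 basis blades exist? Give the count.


Number of grade-k basis blades in Cl(p,q) with n = p + q is C(n, k).
n = 2 + 5 = 7
C(7, 3) = 7! / (3! * 4!)
= 5040 / (6 * 24)
= 35


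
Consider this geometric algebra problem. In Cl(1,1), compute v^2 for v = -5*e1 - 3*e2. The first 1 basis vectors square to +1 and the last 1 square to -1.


v^2 = sum of c_i^2 * e_i^2
Positive signature terms (e_i^2 = +1): (-5)^2 = 25
Negative signature terms (e_j^2 = -1): (-3)^2 = 9
v^2 = 25 - 9 = 16


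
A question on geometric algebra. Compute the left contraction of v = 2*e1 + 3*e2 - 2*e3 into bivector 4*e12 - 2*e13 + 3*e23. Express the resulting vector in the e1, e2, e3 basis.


Left contraction v _| B = <vB>_1 (grade-1 part of the geometric product vB).
Using e1_|e12 = e2, e2_|e12 = -e1, e1_|e13 = e3, e3_|e13 = -e1, e2_|e23 = e3, e3_|e23 = -e2:
e1 coeff: -v2*b12 - v3*b13 = -(3)*(4) - (-2)*(-2) = -16
e2 coeff: v1*b12 - v3*b23 = (2)*(4) - (-2)*(3) = 14
e3 coeff: v1*b13 + v2*b23 = (2)*(-2) + (3)*(3) = 5
v _| B = -16*e1 + 14*e2 + 5*e3


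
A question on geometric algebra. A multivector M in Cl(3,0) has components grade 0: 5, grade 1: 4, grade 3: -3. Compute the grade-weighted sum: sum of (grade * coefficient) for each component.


Grade-weighted sum = sum of grade_k * coefficient_k
0*5 = 0
1*4 = 4
3*(-3) = -9
Total = 0 + 4 + (-9) = -5


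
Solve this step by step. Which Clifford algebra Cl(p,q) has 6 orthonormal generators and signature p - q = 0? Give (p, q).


We need p + q = 6 and p - q = 0.
Adding: 2p = 6 + 0 = 6, so p = 3.
Then q = 6 - 3 = 3.
(p, q) = (3, 3)


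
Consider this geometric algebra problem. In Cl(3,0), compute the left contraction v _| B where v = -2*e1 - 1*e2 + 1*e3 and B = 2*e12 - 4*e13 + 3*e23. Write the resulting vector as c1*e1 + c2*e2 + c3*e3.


Left contraction v _| B = <vB>_1 (grade-1 part of the geometric product vB).
Using e1_|e12 = e2, e2_|e12 = -e1, e1_|e13 = e3, e3_|e13 = -e1, e2_|e23 = e3, e3_|e23 = -e2:
e1 coeff: -v2*b12 - v3*b13 = -(-1)*(2) - (1)*(-4) = 6
e2 coeff: v1*b12 - v3*b23 = (-2)*(2) - (1)*(3) = -7
e3 coeff: v1*b13 + v2*b23 = (-2)*(-4) + (-1)*(3) = 5
v _| B = 6*e1 - 7*e2 + 5*e3


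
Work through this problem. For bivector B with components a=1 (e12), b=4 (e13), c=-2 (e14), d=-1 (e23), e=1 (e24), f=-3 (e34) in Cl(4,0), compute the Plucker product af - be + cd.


Plucker relation: af - be + cd
a*f = 1*(-3) = -3
b*e = 4*1 = 4
c*d = (-2)*(-1) = 2
af - be + cd = -3 - 4 + 2
= -5


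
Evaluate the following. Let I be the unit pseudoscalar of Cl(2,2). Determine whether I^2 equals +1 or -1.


The pseudoscalar I = e1...e_n (product of all n generators) of Cl(p,q) satisfies I^2 = (-1)^(q + n(n-1)/2).
p = 2, q = 2, n = p + q = 4
n(n-1)/2 = 4 * 3 / 2 = 6
Exponent = q + n(n-1)/2 = 2 + 6 = 8
I^2 = (-1)^8 = +1


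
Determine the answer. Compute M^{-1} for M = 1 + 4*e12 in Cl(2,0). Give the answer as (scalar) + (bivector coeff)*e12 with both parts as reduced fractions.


M = 1 + 4*e12, where e12^2 = -1.
Since M commutes with its reverse ~M = a - b*e12, M * ~M = a^2 - b^2*e12^2 = a^2 + b^2.
So M^{-1} = ~M / (a^2 + b^2) = (a - b*e12)/(a^2 + b^2).
a^2 + b^2 = 1 + 16 = 17
Scalar part = 1/17 = 1/17
Bivector coeff = -4/17 = -4/17
M^{-1} = 1/17 - 4/17*e12


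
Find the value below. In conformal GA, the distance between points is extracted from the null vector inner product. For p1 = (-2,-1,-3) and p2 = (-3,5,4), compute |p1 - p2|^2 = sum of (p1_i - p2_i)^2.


p1 - p2 = (1, -6, -7)
|p1 - p2|^2 = 1^2 + (-6)^2 + (-7)^2
= 1 + 36 + 49
= 86


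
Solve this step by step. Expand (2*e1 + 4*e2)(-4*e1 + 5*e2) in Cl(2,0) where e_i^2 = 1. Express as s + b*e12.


Expand: (2*e1 + 4*e2)(-4*e1 + 5*e2)
= 2*(-4)*e1e1 + 2*5*e1e2 + 4*(-4)*e2e1 + 4*5*e2e2
Using e1^2 = e2^2 = 1, e2e1 = -e1e2:
Scalar part s = 2*(-4) + 4*5 = -8 + 20 = 12
Bivector part b = 2*5 - 4*(-4) = 10 - (-16) = 26
uv = 12 + 26*e12


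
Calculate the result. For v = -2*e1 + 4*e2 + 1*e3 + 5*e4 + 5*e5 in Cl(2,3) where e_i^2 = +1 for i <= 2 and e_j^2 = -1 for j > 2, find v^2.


v^2 = sum of c_i^2 * e_i^2
Positive signature terms (e_i^2 = +1): (-2)^2 + 4^2 = 20
Negative signature terms (e_j^2 = -1): 1^2 + 5^2 + 5^2 = 51
v^2 = 20 - 51 = -31


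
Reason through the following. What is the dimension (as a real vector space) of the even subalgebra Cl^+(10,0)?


Even subalgebra dimension = 2^(n-1)
n = 10 + 0 = 10
2^(10 - 1) = 2^9 = 512
Verification: sum of C(10,k) for even k = 1 + 45 + 210 + 210 + 45 + 1 = 512
Result = 512


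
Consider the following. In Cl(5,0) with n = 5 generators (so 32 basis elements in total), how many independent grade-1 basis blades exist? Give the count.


Number of grade-k basis blades in Cl(p,q) with n = p + q is C(n, k).
n = 5 + 0 = 5
C(5, 1) = 5! / (1! * 4!)
= 120 / (1 * 24)
= 5


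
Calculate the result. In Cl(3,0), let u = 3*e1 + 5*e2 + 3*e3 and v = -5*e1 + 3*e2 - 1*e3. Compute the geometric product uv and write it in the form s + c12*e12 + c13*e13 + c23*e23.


In Cl(3,0): e_i^2 = 1, e_ie_j = -e_je_i for i != j.
Scalar part = u . v = 3*(-5) + 5*3 + 3*(-1)
= -15 + 15 + (-3) = -3
e12 coeff = 3*3 - 5*(-5) = 9 - (-25) = 34
e13 coeff = 3*(-1) - 3*(-5) = -3 - (-15) = 12
e23 coeff = 5*(-1) - 3*3 = -5 - 9 = -14
uv = -3 + 34*e12 + 12*e13 - 14*e23


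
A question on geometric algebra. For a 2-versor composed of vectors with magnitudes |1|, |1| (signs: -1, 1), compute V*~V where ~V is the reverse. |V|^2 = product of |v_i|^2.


Each vector v_i has |v_i|^2 = s_i^2
Squared scales: (-1)^2 = 1, 1^2 = 1
|V|^2 = 1 * 1
= 1


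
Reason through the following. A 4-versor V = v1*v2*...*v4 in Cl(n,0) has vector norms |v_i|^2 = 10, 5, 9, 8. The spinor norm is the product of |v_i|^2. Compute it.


Spinor norm N(V) = |v1|^2 * |v2|^2 * ... * |v4|^2
= 10 * 5 * 9 * 8
Running product: 10, 50, 450, 3600
N(V) = 3600


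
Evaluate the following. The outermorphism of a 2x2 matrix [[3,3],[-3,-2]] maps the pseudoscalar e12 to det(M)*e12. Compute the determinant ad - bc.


The outermorphism of a linear map f sends e1^e2 to f(e1)^f(e2).
f(e1) = 3*e1 - 3*e2
f(e2) = 3*e1 - 2*e2
f(e1) ^ f(e2) = (3*e1 - 3*e2) ^ (3*e1 - 2*e2)
= 3*(-2)*e12 + (-3)*3*e21
= (-6 - (-9))*e12
= 3*e12
Coefficient = 3


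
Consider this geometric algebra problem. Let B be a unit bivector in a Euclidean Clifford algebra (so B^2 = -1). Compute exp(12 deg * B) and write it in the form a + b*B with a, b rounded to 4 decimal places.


For a unit bivector B with B^2 = -1, the exponential series gives
e^(theta*B) = cos(theta) + sin(theta)*B (the GA analogue of Euler's formula).
theta = 12 degrees = 0.20944 rad
cos(12 deg) = 0.9781
sin(12 deg) = 0.2079
exp(theta*B) = 0.9781 + 0.2079*B
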